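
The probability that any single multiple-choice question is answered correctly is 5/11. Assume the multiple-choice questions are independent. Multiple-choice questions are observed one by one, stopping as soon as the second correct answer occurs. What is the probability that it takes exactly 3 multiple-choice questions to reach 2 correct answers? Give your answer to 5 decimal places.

0.22539

Y = trial on which the second success occurs; negative binomial, r=2, p=0.454545.
P(Y=3) = C(2,1) · p^2 · (1−p)^1
= 2 · 0.20661 · 0.54545 = 0.2253944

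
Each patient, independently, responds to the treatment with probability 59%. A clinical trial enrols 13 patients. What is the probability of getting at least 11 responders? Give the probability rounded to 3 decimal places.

X ~ Binomial(13, 0.59); P(X ≥ 11) = Σ C(13,k) p^k (1−p)^(13−k) over k:
  k=11: C(13,11)·0.59^11·0.41^2 = 0.03954
  k=12: C(13,12)·0.59^12·0.41^1 = 0.00948
  k=13: C(13,13)·0.59^13·0.41^0 = 0.00105
Total = 0.05007

0.050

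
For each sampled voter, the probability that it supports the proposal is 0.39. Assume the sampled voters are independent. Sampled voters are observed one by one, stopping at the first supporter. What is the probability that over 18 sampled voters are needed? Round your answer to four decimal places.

Y = number of sampled voters to the first success; geometric, p = 0.39.
P(Y > 18) = P(first 18 all fail) = (1−p)^18 = 0.000137

0.0001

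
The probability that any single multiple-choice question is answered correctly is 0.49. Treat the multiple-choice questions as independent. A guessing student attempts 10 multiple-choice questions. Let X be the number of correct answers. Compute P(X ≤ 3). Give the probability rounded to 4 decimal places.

X ~ Binomial(10, 0.49); P(X ≤ 3) = Σ C(10,k) p^k (1−p)^(10−k) over k:
  k=0: C(10,0)·0.49^0·0.51^10 = 0.001190
  k=1: C(10,1)·0.49^1·0.51^9 = 0.011437
  k=2: C(10,2)·0.49^2·0.51^8 = 0.049450
  k=3: C(10,3)·0.49^3·0.51^7 = 0.126695
Total = 0.188773

0.1888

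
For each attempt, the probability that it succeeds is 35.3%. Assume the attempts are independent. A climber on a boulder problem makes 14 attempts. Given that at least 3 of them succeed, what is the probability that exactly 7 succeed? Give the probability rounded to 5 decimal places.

0.12099

X ~ Binomial(14, 0.353). Want P(X=7 | X≥3) = P(X=7) / P(X≥3).
P(X=7) = C(14,7)·0.353^7·0.647^7 = 0.1112500
P(X≥3) = 1 − 0.0022525 − 0.0172051 − 0.0610158 = 0.9195266
Ratio = 0.1112500 / 0.9195266 = 0.1209862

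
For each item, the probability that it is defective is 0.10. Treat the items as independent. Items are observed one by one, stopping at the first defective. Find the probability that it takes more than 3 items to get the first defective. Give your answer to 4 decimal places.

0.7290

Y = number of items to the first success; geometric, p = 0.10.
P(Y > 3) = P(first 3 all fail) = (1−p)^3 = 0.729000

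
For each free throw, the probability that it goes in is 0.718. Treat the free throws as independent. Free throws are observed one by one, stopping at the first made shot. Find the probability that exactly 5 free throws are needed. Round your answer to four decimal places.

Geometric (trials to first success), p = 0.718.
P(Y = 5) = (1−p)^4 · p = 0.0063241 · 0.718 = 0.004541

0.0045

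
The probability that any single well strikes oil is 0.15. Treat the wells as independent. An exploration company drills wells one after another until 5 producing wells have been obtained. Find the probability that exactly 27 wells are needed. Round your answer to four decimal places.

0.0318

Y = trial on which the fifth success occurs; negative binomial, r=5, p=0.15.
P(Y=27) = C(26,4) · p^5 · (1−p)^22
= 14950 · 7.5937e-05 · 0.028004 = 0.031792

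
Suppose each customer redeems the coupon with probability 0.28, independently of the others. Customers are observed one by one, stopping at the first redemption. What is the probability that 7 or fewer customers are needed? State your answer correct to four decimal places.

0.8997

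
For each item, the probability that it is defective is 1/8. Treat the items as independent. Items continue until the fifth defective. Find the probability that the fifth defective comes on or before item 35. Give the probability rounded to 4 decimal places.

0.4487

Finishing within 35 items ⇔ at least 5 successes in the first 35. With X ~ Binomial(35, 0.125), P(Y ≤ 35) = 1 − P(X ≤ 4).
  k=0: C(35,0)·0.125^0·0.875^35 = 0.009339
  k=1: C(35,1)·0.125^1·0.875^34 = 0.046693
  k=2: C(35,2)·0.125^2·0.875^33 = 0.113397
  k=3: C(35,3)·0.125^3·0.875^32 = 0.178196
  k=4: C(35,4)·0.125^4·0.875^31 = 0.203652
1 − 0.551277 = 0.448723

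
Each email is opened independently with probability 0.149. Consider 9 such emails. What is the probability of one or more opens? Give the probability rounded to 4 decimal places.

P(at least one) = 1 − P(none) = 1 − (1 − 0.149)^9
= 1 − 0.234081 = 0.765919

0.7659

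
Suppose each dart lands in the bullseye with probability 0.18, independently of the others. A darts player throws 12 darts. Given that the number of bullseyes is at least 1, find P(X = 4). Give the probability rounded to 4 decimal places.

X ~ Binomial(12, 0.18). Want P(X=4 | X≥1) = P(X=4) / P(X≥1).
P(X=4) = C(12,4)·0.18^4·0.82^8 = 0.106220
P(X≥1) = 1 − 0.092420 = 0.907580
Ratio = 0.106220 / 0.907580 = 0.117036

0.1170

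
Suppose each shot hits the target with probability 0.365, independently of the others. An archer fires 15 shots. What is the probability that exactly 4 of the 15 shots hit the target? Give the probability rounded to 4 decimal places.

X ~ Binomial(n=15, p=0.365).
P(X=4) = C(15,4) · p^4 · (1−p)^11
= 1365 · 0.017749 · 0.0067688 = 0.163989

0.1640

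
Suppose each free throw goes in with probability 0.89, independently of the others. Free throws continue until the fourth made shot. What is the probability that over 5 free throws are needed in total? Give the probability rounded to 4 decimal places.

0.0965

Needing more than 5 free throws ⇔ fewer than 4 successes in the first 5. With X ~ Binomial(5, 0.89), P(Y > 5) = P(X ≤ 3).
  k=0: C(5,0)·0.89^0·0.11^5 = 0.000016
  k=1: C(5,1)·0.89^1·0.11^4 = 0.000652
  k=2: C(5,2)·0.89^2·0.11^3 = 0.010543
  k=3: C(5,3)·0.89^3·0.11^2 = 0.085301
P(X ≤ 3) = 0.096512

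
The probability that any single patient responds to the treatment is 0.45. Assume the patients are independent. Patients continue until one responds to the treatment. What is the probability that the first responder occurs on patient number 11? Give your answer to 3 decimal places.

Geometric (trials to first success), p = 0.45.
P(Y = 11) = (1−p)^10 · p = 0.002533 · 0.45 = 0.00114

0.001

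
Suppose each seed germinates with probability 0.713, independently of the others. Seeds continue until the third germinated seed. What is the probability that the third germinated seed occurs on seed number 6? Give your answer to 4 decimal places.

0.0857

Y = trial on which the third success occurs; negative binomial, r=3, p=0.713.
P(Y=6) = C(5,2) · p^3 · (1−p)^3
= 10 · 0.36247 · 0.02364 = 0.085687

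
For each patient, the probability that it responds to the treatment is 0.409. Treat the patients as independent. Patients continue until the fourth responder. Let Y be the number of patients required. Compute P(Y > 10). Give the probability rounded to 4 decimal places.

0.3600

Needing more than 10 patients ⇔ fewer than 4 successes in the first 10. With X ~ Binomial(10, 0.409), P(Y > 10) = P(X ≤ 3).
  k=0: C(10,0)·0.409^0·0.591^10 = 0.005198
  k=1: C(10,1)·0.409^1·0.591^9 = 0.035976
  k=2: C(10,2)·0.409^2·0.591^8 = 0.112036
  k=3: C(10,3)·0.409^3·0.591^7 = 0.206759
P(X ≤ 3) = 0.359969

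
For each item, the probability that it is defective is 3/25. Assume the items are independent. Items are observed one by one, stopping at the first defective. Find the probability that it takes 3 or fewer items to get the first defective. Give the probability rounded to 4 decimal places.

Y = number of items to the first success; geometric, p = 0.12.
P(Y ≤ 3) = 1 − (1−p)^3 = 1 − 0.681472 = 0.318528

0.3185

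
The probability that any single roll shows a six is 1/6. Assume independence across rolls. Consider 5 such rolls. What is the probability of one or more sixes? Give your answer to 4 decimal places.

0.5981

P(at least one) = 1 − P(none) = 1 − (1 − 0.166667)^5
= 1 − 0.401878 = 0.598122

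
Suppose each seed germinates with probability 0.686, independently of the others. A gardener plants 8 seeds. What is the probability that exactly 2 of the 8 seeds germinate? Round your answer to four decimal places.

0.0126

X ~ Binomial(n=8, p=0.686).
P(X=2) = C(8,2) · p^2 · (1−p)^6
= 28 · 0.4706 · 0.00095847 = 0.012629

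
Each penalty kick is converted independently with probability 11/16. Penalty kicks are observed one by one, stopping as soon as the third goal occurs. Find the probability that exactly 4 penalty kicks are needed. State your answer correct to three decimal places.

0.305

Y = trial on which the third success occurs; negative binomial, r=3, p=0.6875.
P(Y=4) = C(3,2) · p^3 · (1−p)^1
= 3 · 0.32495 · 0.3125 = 0.30464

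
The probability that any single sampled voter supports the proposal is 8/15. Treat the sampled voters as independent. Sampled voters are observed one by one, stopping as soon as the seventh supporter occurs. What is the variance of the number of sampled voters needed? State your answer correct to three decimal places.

Y = total sampled voters until the seventh success; negative binomial with r=7, p=0.533333.
Var(Y) = r(1−p)/p² = 7·0.466667 / 0.533333² = 11.48438

11.484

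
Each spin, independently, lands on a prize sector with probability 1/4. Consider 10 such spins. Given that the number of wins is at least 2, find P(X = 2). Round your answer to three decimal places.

0.372

X ~ Binomial(10, 0.25). Want P(X=2 | X≥2) = P(X=2) / P(X≥2).
P(X=2) = C(10,2)·0.25^2·0.75^8 = 0.28157
P(X≥2) = 1 − 0.05631 − 0.18771 = 0.75597
Ratio = 0.28157 / 0.75597 = 0.37246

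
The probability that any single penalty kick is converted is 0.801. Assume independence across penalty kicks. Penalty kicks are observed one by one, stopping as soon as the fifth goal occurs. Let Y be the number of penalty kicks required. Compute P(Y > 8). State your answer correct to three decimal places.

0.055

Needing more than 8 penalty kicks ⇔ fewer than 5 successes in the first 8. With X ~ Binomial(8, 0.801), P(Y > 8) = P(X ≤ 4).
  k=0: C(8,0)·0.801^0·0.199^8 = 0.00000
  k=1: C(8,1)·0.801^1·0.199^7 = 0.00008
  k=2: C(8,2)·0.801^2·0.199^6 = 0.00112
  k=3: C(8,3)·0.801^3·0.199^5 = 0.00898
  k=4: C(8,4)·0.801^4·0.199^4 = 0.04519
P(X ≤ 4) = 0.05537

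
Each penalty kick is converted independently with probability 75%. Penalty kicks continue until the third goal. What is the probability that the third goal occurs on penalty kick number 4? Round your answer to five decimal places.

0.31641

Y = trial on which the third success occurs; negative binomial, r=3, p=0.75.
P(Y=4) = C(3,2) · p^3 · (1−p)^1
= 3 · 0.42188 · 0.25 = 0.3164062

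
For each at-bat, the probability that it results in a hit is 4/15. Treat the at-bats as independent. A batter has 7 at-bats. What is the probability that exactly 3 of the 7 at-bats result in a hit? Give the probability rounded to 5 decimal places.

X ~ Binomial(n=7, p=0.266667).
P(X=3) = C(7,3) · p^3 · (1−p)^4
= 35 · 0.018963 · 0.2892 = 0.1919464

0.19195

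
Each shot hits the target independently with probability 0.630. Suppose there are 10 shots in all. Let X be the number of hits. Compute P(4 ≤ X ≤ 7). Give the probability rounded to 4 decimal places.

0.7438

X ~ Binomial(10, 0.63); P(4 ≤ X ≤ 7) = Σ C(10,k) p^k (1−p)^(10−k) over k:
  k=4: C(10,4)·0.63^4·0.37^6 = 0.084877
  k=5: C(10,5)·0.63^5·0.37^5 = 0.173425
  k=6: C(10,6)·0.63^6·0.37^4 = 0.246076
  k=7: C(10,7)·0.63^7·0.37^3 = 0.239425
Total = 0.743804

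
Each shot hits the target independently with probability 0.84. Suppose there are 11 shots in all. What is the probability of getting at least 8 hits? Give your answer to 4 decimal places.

X ~ Binomial(11, 0.84); P(X ≥ 8) = Σ C(11,k) p^k (1−p)^(11−k) over k:
  k=8: C(11,8)·0.84^8·0.16^3 = 0.167524
  k=9: C(11,9)·0.84^9·0.16^2 = 0.293168
  k=10: C(11,10)·0.84^10·0.16^1 = 0.307826
  k=11: C(11,11)·0.84^11·0.16^0 = 0.146917
Total = 0.915435

0.9154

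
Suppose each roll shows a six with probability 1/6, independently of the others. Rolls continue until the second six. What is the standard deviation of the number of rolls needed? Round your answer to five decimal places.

7.74597

Y = total rolls until the second success; negative binomial with r=2, p=0.166667.
SD(Y) = √[r(1−p)/p²] = √(60.0000000) = 7.7459667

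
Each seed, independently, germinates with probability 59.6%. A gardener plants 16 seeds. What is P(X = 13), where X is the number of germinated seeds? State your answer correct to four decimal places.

X ~ Binomial(n=16, p=0.596).
P(X=13) = C(16,13) · p^13 · (1−p)^3
= 560 · 0.0011973 · 0.065939 = 0.044211

0.0442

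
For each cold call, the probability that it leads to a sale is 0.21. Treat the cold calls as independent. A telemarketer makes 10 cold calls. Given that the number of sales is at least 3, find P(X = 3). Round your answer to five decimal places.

0.60534

X ~ Binomial(10, 0.21). Want P(X=3 | X≥3) = P(X=3) / P(X≥3).
P(X=3) = C(10,3)·0.21^3·0.79^7 = 0.2134169
P(X≥3) = 1 − 0.0946828 − 0.2516884 − 0.3010702 = 0.3525586
Ratio = 0.2134169 / 0.3525586 = 0.6053373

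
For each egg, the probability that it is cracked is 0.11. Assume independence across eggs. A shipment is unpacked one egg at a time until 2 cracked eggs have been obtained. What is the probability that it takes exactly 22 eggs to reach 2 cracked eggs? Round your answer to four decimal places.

0.0247

Y = trial on which the second success occurs; negative binomial, r=2, p=0.11.
P(Y=22) = C(21,1) · p^2 · (1−p)^20
= 21 · 0.0121 · 0.09723 = 0.024706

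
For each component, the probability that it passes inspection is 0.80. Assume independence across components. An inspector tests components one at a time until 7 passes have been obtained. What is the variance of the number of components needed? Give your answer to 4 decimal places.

2.1875

Y = total components until the seventh success; negative binomial with r=7, p=0.80.
Var(Y) = r(1−p)/p² = 7·0.20 / 0.80² = 2.187500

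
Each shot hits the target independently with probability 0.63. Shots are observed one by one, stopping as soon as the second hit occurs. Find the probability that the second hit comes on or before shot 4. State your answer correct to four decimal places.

0.8536

Finishing within 4 shots ⇔ at least 2 successes in the first 4. With X ~ Binomial(4, 0.63), P(Y ≤ 4) = 1 − P(X ≤ 1).
  k=0: C(4,0)·0.63^0·0.37^4 = 0.018742
  k=1: C(4,1)·0.63^1·0.37^3 = 0.127646
1 − 0.146387 = 0.853613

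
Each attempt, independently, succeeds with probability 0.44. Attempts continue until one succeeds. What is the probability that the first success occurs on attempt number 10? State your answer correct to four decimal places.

0.0024

Geometric (trials to first success), p = 0.44.
P(Y = 10) = (1−p)^9 · p = 0.0054162 · 0.44 = 0.002383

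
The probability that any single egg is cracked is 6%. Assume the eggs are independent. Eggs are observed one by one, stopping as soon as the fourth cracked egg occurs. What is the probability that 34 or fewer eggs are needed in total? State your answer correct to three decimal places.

Finishing within 34 eggs ⇔ at least 4 successes in the first 34. With X ~ Binomial(34, 0.06), P(Y ≤ 34) = 1 − P(X ≤ 3).
  k=0: C(34,0)·0.06^0·0.94^34 = 0.12200
  k=1: C(34,1)·0.06^1·0.94^33 = 0.26476
  k=2: C(34,2)·0.06^2·0.94^32 = 0.27884
  k=3: C(34,3)·0.06^3·0.94^31 = 0.18985
1 − 0.85544 = 0.14456

0.145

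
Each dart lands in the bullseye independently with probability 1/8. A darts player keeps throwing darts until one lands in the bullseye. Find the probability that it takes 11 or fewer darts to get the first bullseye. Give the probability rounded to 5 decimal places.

Y = number of darts to the first success; geometric, p = 0.125.
P(Y ≤ 11) = 1 − (1−p)^11 = 1 − 0.2301911 = 0.7698089

0.76981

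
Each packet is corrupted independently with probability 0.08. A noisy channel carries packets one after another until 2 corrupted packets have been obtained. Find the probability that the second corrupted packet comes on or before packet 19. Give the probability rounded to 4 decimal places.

Finishing within 19 packets ⇔ at least 2 successes in the first 19. With X ~ Binomial(19, 0.08), P(Y ≤ 19) = 1 − P(X ≤ 1).
  k=0: C(19,0)·0.08^0·0.92^19 = 0.205101
  k=1: C(19,1)·0.08^1·0.92^18 = 0.338863
1 − 0.543965 = 0.456035

0.4560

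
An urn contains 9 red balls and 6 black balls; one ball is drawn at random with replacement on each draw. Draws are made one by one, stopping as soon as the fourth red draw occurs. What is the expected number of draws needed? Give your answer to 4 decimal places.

6.6667

Y = total draws until the fourth success; negative binomial with r=4, p=0.60.
E[Y] = r / p = 4 / 0.60 = 6.666667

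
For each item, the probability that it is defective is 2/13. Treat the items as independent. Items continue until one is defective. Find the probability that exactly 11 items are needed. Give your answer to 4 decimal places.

0.0289

Geometric (trials to first success), p = 0.153846.
P(Y = 11) = (1−p)^10 · p = 0.18815 · 0.153846 = 0.028945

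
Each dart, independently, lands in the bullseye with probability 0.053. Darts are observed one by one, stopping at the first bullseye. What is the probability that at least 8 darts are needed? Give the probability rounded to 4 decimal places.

0.6830

Y = number of darts to the first success; geometric, p = 0.053.
P(Y > 7) = P(first 7 all fail) = (1−p)^7 = 0.683046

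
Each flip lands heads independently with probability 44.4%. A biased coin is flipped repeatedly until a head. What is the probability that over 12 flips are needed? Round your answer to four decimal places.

0.0009

Y = number of flips to the first success; geometric, p = 0.444.
P(Y > 12) = P(first 12 all fail) = (1−p)^12 = 0.000873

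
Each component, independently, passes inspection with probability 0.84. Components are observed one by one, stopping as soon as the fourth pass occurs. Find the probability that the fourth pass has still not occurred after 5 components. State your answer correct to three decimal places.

0.183

Needing more than 5 components ⇔ fewer than 4 successes in the first 5. With X ~ Binomial(5, 0.84), P(Y > 5) = P(X ≤ 3).
  k=0: C(5,0)·0.84^0·0.16^5 = 0.00010
  k=1: C(5,1)·0.84^1·0.16^4 = 0.00275
  k=2: C(5,2)·0.84^2·0.16^3 = 0.02890
  k=3: C(5,3)·0.84^3·0.16^2 = 0.15173
P(X ≤ 3) = 0.18349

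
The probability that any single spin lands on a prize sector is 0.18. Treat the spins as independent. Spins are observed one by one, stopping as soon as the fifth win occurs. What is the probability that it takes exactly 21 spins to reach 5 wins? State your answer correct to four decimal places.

Y = trial on which the fifth success occurs; negative binomial, r=5, p=0.18.
P(Y=21) = C(20,4) · p^5 · (1−p)^16
= 4845 · 0.00018896 · 0.041785 = 0.038254

0.0383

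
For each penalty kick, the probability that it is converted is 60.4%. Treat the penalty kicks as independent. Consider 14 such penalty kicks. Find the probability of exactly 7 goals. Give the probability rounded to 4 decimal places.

0.1537

X ~ Binomial(n=14, p=0.604).
P(X=7) = C(14,7) · p^7 · (1−p)^7
= 3432 · 0.029326 · 0.0015271 = 0.153699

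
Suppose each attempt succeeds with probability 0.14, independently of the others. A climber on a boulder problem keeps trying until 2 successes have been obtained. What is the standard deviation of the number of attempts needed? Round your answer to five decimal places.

9.36777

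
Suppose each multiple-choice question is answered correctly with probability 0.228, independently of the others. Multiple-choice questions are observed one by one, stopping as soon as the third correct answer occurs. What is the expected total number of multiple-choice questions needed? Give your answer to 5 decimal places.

13.15789

Y = total multiple-choice questions until the third success; negative binomial with r=3, p=0.228.
E[Y] = r / p = 3 / 0.228 = 13.1578947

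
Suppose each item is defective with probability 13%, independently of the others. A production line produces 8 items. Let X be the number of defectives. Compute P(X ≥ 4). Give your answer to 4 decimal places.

0.0129

X ~ Binomial(8, 0.13); P(X ≥ 4) = Σ C(8,k) p^k (1−p)^(8−k) over k:
  k=4: C(8,4)·0.13^4·0.87^4 = 0.011454
  k=5: C(8,5)·0.13^5·0.87^3 = 0.001369
  k=6: C(8,6)·0.13^6·0.87^2 = 0.000102
  k=7: C(8,7)·0.13^7·0.87^1 = 0.000004
  k=8: C(8,8)·0.13^8·0.87^0 = 0.000000
Total = 0.012930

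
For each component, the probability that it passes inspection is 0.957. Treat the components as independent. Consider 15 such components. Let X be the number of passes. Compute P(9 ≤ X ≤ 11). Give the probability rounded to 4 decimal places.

0.0032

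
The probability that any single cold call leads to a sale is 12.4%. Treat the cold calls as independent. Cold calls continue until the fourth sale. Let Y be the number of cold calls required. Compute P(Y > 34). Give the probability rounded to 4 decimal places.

Needing more than 34 cold calls ⇔ fewer than 4 successes in the first 34. With X ~ Binomial(34, 0.124), P(Y > 34) = P(X ≤ 3).
  k=0: C(34,0)·0.124^0·0.876^34 = 0.011095
  k=1: C(34,1)·0.124^1·0.876^33 = 0.053399
  k=2: C(34,2)·0.124^2·0.876^32 = 0.124720
  k=3: C(34,3)·0.124^3·0.876^31 = 0.188315
P(X ≤ 3) = 0.377530

0.3775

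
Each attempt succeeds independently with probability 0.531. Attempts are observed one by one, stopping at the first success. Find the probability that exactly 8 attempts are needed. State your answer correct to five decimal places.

0.00265

Geometric (trials to first success), p = 0.531.
P(Y = 8) = (1−p)^7 · p = 0.0049913 · 0.531 = 0.0026504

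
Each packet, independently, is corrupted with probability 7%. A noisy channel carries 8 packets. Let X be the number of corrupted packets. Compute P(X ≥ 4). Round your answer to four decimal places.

0.0013

X ~ Binomial(8, 0.07); P(X ≥ 4) = Σ C(8,k) p^k (1−p)^(8−k) over k:
  k=4: C(8,4)·0.07^4·0.93^4 = 0.001257
  k=5: C(8,5)·0.07^5·0.93^3 = 0.000076
  k=6: C(8,6)·0.07^6·0.93^2 = 0.000003
  k=7: C(8,7)·0.07^7·0.93^1 = 0.000000
  k=8: C(8,8)·0.07^8·0.93^0 = 0.000000
Total = 0.001336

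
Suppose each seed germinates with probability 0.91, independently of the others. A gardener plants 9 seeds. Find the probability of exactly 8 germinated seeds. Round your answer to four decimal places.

0.3809

X ~ Binomial(n=9, p=0.91).
P(X=8) = C(9,8) · p^8 · (1−p)^1
= 9 · 0.47025 · 0.09 = 0.380905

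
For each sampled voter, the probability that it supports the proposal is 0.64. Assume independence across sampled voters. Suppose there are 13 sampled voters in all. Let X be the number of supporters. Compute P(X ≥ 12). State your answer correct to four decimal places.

X ~ Binomial(13, 0.64); P(X ≥ 12) = Σ C(13,k) p^k (1−p)^(13−k) over k:
  k=12: C(13,12)·0.64^12·0.36^1 = 0.022101
  k=13: C(13,13)·0.64^13·0.36^0 = 0.003022
Total = 0.025123

0.0251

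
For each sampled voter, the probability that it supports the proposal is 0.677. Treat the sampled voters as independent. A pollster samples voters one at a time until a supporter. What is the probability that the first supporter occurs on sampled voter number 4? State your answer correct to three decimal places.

Geometric (trials to first success), p = 0.677.
P(Y = 4) = (1−p)^3 · p = 0.033698 · 0.677 = 0.02281

0.023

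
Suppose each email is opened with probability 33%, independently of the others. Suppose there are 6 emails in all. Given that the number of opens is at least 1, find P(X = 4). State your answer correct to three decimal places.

X ~ Binomial(6, 0.33). Want P(X=4 | X≥1) = P(X=4) / P(X≥1).
P(X=4) = C(6,4)·0.33^4·0.67^2 = 0.07985
P(X≥1) = 1 − 0.09046 = 0.90954
Ratio = 0.07985 / 0.90954 = 0.08780

0.088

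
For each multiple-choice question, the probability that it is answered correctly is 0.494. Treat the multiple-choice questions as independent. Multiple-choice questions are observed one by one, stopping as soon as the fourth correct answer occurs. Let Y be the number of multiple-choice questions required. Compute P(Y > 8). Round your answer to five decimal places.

Needing more than 8 multiple-choice questions ⇔ fewer than 4 successes in the first 8. With X ~ Binomial(8, 0.494), P(Y > 8) = P(X ≤ 3).
  k=0: C(8,0)·0.494^0·0.506^8 = 0.0042974
  k=1: C(8,1)·0.494^1·0.506^7 = 0.0335638
  k=2: C(8,2)·0.494^2·0.506^6 = 0.1146872
  k=3: C(8,3)·0.494^3·0.506^5 = 0.2239347
P(X ≤ 3) = 0.3764831

0.37648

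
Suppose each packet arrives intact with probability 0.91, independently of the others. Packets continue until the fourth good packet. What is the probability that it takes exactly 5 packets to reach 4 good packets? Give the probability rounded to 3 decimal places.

0.247

Y = trial on which the fourth success occurs; negative binomial, r=4, p=0.91.
P(Y=5) = C(4,3) · p^4 · (1−p)^1
= 4 · 0.68575 · 0.09 = 0.24687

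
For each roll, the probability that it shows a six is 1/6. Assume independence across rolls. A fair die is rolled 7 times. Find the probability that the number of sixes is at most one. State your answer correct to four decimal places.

X ~ Binomial(7, 0.166667); P(X ≤ 1) = Σ C(7,k) p^k (1−p)^(7−k) over k:
  k=0: C(7,0)·0.166667^0·0.833333^7 = 0.279082
  k=1: C(7,1)·0.166667^1·0.833333^6 = 0.390714
Total = 0.669796

0.6698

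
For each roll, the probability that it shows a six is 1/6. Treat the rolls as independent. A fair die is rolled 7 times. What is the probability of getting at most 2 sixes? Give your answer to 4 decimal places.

X ~ Binomial(7, 0.166667); P(X ≤ 2) = Σ C(7,k) p^k (1−p)^(7−k) over k:
  k=0: C(7,0)·0.166667^0·0.833333^7 = 0.279082
  k=1: C(7,1)·0.166667^1·0.833333^6 = 0.390714
  k=2: C(7,2)·0.166667^2·0.833333^5 = 0.234429
Total = 0.904225

0.9042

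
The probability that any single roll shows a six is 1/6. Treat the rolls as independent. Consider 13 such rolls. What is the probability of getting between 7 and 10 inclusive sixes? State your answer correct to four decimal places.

X ~ Binomial(13, 0.166667); P(7 ≤ X ≤ 10) = Σ C(13,k) p^k (1−p)^(13−k) over k:
  k=7: C(13,7)·0.166667^7·0.833333^6 = 0.002053
  k=8: C(13,8)·0.166667^8·0.833333^5 = 0.000308
  k=9: C(13,9)·0.166667^9·0.833333^4 = 0.000034
  k=10: C(13,10)·0.166667^10·0.833333^3 = 0.000003
Total = 0.002398

0.0024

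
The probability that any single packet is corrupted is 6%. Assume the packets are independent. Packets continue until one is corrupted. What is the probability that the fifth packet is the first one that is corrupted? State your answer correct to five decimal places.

Geometric (trials to first success), p = 0.06.
P(Y = 5) = (1−p)^4 · p = 0.78075 · 0.06 = 0.0468449

0.04684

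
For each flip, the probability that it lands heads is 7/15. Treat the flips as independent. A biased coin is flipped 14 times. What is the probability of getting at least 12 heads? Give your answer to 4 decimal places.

X ~ Binomial(14, 0.466667); P(X ≥ 12) = Σ C(14,k) p^k (1−p)^(14−k) over k:
  k=12: C(14,12)·0.466667^12·0.533333^2 = 0.002761
  k=13: C(14,13)·0.466667^13·0.533333^1 = 0.000372
  k=14: C(14,14)·0.466667^14·0.533333^0 = 0.000023
Total = 0.003156

0.0032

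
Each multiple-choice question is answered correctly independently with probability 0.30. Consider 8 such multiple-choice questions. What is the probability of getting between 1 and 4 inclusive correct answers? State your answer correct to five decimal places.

0.88438

X ~ Binomial(8, 0.30); P(1 ≤ X ≤ 4) = Σ C(8,k) p^k (1−p)^(8−k) over k:
  k=1: C(8,1)·0.30^1·0.70^7 = 0.1976503
  k=2: C(8,2)·0.30^2·0.70^6 = 0.2964755
  k=3: C(8,3)·0.30^3·0.70^5 = 0.2541218
  k=4: C(8,4)·0.30^4·0.70^4 = 0.1361367
Total = 0.8843843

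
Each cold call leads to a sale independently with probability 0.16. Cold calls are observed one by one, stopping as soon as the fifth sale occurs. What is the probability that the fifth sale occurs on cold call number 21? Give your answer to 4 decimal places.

Y = trial on which the fifth success occurs; negative binomial, r=5, p=0.16.
P(Y=21) = C(20,4) · p^5 · (1−p)^16
= 4845 · 0.00010486 · 0.061442 = 0.031215

0.0312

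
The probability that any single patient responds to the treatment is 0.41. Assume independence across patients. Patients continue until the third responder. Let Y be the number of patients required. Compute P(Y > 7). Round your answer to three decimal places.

Needing more than 7 patients ⇔ fewer than 3 successes in the first 7. With X ~ Binomial(7, 0.41), P(Y > 7) = P(X ≤ 2).
  k=0: C(7,0)·0.41^0·0.59^7 = 0.02489
  k=1: C(7,1)·0.41^1·0.59^6 = 0.12106
  k=2: C(7,2)·0.41^2·0.59^5 = 0.25238
P(X ≤ 2) = 0.39832

0.398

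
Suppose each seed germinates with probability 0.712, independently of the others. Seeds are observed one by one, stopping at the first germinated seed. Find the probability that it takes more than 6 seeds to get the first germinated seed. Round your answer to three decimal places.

Y = number of seeds to the first success; geometric, p = 0.712.
P(Y > 6) = P(first 6 all fail) = (1−p)^6 = 0.00057

0.001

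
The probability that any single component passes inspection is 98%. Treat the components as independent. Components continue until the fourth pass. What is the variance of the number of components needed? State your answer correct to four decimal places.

0.0833

Y = total components until the fourth success; negative binomial with r=4, p=0.98.
Var(Y) = r(1−p)/p² = 4·0.02 / 0.98² = 0.083299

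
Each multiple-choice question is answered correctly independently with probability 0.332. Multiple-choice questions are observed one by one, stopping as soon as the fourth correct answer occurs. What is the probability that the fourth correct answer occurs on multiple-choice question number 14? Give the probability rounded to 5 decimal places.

0.06147

Y = trial on which the fourth success occurs; negative binomial, r=4, p=0.332.
P(Y=14) = C(13,3) · p^4 · (1−p)^10
= 286 · 0.012149 · 0.017691 = 0.0614728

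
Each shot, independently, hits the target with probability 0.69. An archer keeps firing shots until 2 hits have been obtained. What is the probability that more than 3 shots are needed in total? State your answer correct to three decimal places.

0.229

Needing more than 3 shots ⇔ fewer than 2 successes in the first 3. With X ~ Binomial(3, 0.69), P(Y > 3) = P(X ≤ 1).
  k=0: C(3,0)·0.69^0·0.31^3 = 0.02979
  k=1: C(3,1)·0.69^1·0.31^2 = 0.19893
P(X ≤ 1) = 0.22872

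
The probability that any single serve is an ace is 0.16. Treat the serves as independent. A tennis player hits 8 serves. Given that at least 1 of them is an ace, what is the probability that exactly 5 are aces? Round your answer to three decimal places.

0.005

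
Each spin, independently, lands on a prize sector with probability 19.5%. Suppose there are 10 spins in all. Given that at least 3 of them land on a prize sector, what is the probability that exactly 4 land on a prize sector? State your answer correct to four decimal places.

0.2690

X ~ Binomial(10, 0.195). Want P(X=4 | X≥3) = P(X=4) / P(X≥3).
P(X=4) = C(10,4)·0.195^4·0.805^6 = 0.082629
P(X≥3) = 1 − 0.114277 − 0.276820 − 0.301751 = 0.307152
Ratio = 0.082629 / 0.307152 = 0.269017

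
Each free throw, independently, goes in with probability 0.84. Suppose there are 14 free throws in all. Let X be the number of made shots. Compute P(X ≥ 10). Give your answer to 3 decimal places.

0.941

X ~ Binomial(14, 0.84); P(X ≥ 10) = Σ C(14,k) p^k (1−p)^(14−k) over k:
  k=10: C(14,10)·0.84^10·0.16^4 = 0.11474
  k=11: C(14,11)·0.84^11·0.16^3 = 0.21905
  k=12: C(14,12)·0.84^12·0.16^2 = 0.28750
  k=13: C(14,13)·0.84^13·0.16^1 = 0.23221
  k=14: C(14,14)·0.84^14·0.16^0 = 0.08708
Total = 0.94057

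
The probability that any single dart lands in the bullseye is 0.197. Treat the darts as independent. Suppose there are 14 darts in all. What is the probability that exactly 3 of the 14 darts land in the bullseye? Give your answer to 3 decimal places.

X ~ Binomial(n=14, p=0.197).
P(X=3) = C(14,3) · p^3 · (1−p)^11
= 364 · 0.0076454 · 0.08951 = 0.24910

0.249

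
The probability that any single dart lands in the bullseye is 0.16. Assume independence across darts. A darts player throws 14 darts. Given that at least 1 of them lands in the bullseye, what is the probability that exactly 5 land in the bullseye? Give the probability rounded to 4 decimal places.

0.0479

X ~ Binomial(14, 0.16). Want P(X=5 | X≥1) = P(X=5) / P(X≥1).
P(X=5) = C(14,5)·0.16^5·0.84^9 = 0.043710
P(X≥1) = 1 − 0.087078 = 0.912922
Ratio = 0.043710 / 0.912922 = 0.047879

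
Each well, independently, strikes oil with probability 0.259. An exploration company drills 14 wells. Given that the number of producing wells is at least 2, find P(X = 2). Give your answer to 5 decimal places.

X ~ Binomial(14, 0.259). Want P(X=2 | X≥2) = P(X=2) / P(X≥2).
P(X=2) = C(14,2)·0.259^2·0.741^12 = 0.1672859
P(X≥2) = 1 − 0.0150472 − 0.0736316 = 0.9113212
Ratio = 0.1672859 / 0.9113212 = 0.1835642

0.18356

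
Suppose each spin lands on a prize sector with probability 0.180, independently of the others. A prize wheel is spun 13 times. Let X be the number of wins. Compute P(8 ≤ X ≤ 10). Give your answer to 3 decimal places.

0.001

X ~ Binomial(13, 0.18); P(8 ≤ X ≤ 10) = Σ C(13,k) p^k (1−p)^(13−k) over k:
  k=8: C(13,8)·0.18^8·0.82^5 = 0.00053
  k=9: C(13,9)·0.18^9·0.82^4 = 0.00006
  k=10: C(13,10)·0.18^10·0.82^3 = 0.00001
Total = 0.00060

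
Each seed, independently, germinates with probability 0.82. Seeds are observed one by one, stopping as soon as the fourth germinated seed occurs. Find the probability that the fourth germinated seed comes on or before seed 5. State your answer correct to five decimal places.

0.77765

Finishing within 5 seeds ⇔ at least 4 successes in the first 5. With X ~ Binomial(5, 0.82), P(Y ≤ 5) = 1 − P(X ≤ 3).
  k=0: C(5,0)·0.82^0·0.18^5 = 0.0001890
  k=1: C(5,1)·0.82^1·0.18^4 = 0.0043040
  k=2: C(5,2)·0.82^2·0.18^3 = 0.0392144
  k=3: C(5,3)·0.82^3·0.18^2 = 0.1786432
1 − 0.2223506 = 0.7776494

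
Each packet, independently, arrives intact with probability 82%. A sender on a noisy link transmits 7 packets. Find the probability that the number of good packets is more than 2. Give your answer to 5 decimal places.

0.99713

X ~ Binomial(7, 0.82); P(X ≥ 3) = Σ C(7,k) p^k (1−p)^(7−k) over k:
  k=3: C(7,3)·0.82^3·0.18^4 = 0.0202581
  k=4: C(7,4)·0.82^4·0.18^3 = 0.0922871
  k=5: C(7,5)·0.82^5·0.18^2 = 0.2522514
  k=6: C(7,6)·0.82^6·0.18^1 = 0.3830484
  k=7: C(7,7)·0.82^7·0.18^0 = 0.2492855
Total = 0.9971305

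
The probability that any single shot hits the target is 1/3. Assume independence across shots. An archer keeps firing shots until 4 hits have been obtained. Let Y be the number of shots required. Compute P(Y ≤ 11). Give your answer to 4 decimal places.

0.5274

Finishing within 11 shots ⇔ at least 4 successes in the first 11. With X ~ Binomial(11, 0.333333), P(Y ≤ 11) = 1 − P(X ≤ 3).
  k=0: C(11,0)·0.333333^0·0.666667^11 = 0.011561
  k=1: C(11,1)·0.333333^1·0.666667^10 = 0.063586
  k=2: C(11,2)·0.333333^2·0.666667^9 = 0.158964
  k=3: C(11,3)·0.333333^3·0.666667^8 = 0.238446
1 − 0.472557 = 0.527443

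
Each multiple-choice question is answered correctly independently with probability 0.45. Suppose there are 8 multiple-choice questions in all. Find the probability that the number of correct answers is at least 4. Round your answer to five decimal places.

0.52304

X ~ Binomial(8, 0.45); P(X ≥ 4) = Σ C(8,k) p^k (1−p)^(8−k) over k:
  k=4: C(8,4)·0.45^4·0.55^4 = 0.2626630
  k=5: C(8,5)·0.45^5·0.55^3 = 0.1719249
  k=6: C(8,6)·0.45^6·0.55^2 = 0.0703329
  k=7: C(8,7)·0.45^7·0.55^1 = 0.0164415
  k=8: C(8,8)·0.45^8·0.55^0 = 0.0016815
Total = 0.5230437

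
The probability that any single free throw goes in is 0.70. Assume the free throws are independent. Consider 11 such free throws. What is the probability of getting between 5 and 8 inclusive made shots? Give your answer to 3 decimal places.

0.666

X ~ Binomial(11, 0.70); P(5 ≤ X ≤ 8) = Σ C(11,k) p^k (1−p)^(11−k) over k:
  k=5: C(11,5)·0.70^5·0.30^6 = 0.05661
  k=6: C(11,6)·0.70^6·0.30^5 = 0.13208
  k=7: C(11,7)·0.70^7·0.30^4 = 0.22013
  k=8: C(11,8)·0.70^8·0.30^3 = 0.25682
Total = 0.66564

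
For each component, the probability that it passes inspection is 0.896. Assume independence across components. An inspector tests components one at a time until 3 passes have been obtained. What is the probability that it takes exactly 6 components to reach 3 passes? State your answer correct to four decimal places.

Y = trial on which the third success occurs; negative binomial, r=3, p=0.896.
P(Y=6) = C(5,2) · p^3 · (1−p)^3
= 10 · 0.71932 · 0.0011249 = 0.008091

0.0081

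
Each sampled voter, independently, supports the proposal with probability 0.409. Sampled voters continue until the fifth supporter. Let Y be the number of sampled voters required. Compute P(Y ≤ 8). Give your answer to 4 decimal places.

Finishing within 8 sampled voters ⇔ at least 5 successes in the first 8. With X ~ Binomial(8, 0.409), P(Y ≤ 8) = 1 − P(X ≤ 4).
  k=0: C(8,0)·0.409^0·0.591^8 = 0.014883
  k=1: C(8,1)·0.409^1·0.591^7 = 0.082400
  k=2: C(8,2)·0.409^2·0.591^6 = 0.199586
  k=3: C(8,3)·0.409^3·0.591^5 = 0.276246
  k=4: C(8,4)·0.409^4·0.591^4 = 0.238969
1 − 0.812083 = 0.187917

0.1879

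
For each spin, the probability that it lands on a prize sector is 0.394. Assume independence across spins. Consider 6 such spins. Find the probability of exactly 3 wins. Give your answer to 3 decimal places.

X ~ Binomial(n=6, p=0.394).
P(X=3) = C(6,3) · p^3 · (1−p)^3
= 20 · 0.061163 · 0.22255 = 0.27223

0.272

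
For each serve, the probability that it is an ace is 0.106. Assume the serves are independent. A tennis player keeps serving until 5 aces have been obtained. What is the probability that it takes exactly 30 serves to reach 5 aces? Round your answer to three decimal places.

0.019

Y = trial on which the fifth success occurs; negative binomial, r=5, p=0.106.
P(Y=30) = C(29,4) · p^5 · (1−p)^25
= 23751 · 1.3382e-05 · 0.060735 = 0.01930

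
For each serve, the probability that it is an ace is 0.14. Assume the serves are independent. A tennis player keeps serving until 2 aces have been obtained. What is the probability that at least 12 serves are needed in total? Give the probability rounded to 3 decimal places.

Needing more than 11 serves ⇔ fewer than 2 successes in the first 11. With X ~ Binomial(11, 0.14), P(Y > 11) = P(X ≤ 1).
  k=0: C(11,0)·0.14^0·0.86^11 = 0.19032
  k=1: C(11,1)·0.14^1·0.86^10 = 0.34080
P(X ≤ 1) = 0.53112

0.531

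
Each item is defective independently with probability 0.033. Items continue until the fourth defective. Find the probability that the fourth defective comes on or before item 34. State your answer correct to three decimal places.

0.025

Finishing within 34 items ⇔ at least 4 successes in the first 34. With X ~ Binomial(34, 0.033), P(Y ≤ 34) = 1 − P(X ≤ 3).
  k=0: C(34,0)·0.033^0·0.967^34 = 0.31952
  k=1: C(34,1)·0.033^1·0.967^33 = 0.37074
  k=2: C(34,2)·0.033^2·0.967^32 = 0.20876
  k=3: C(34,3)·0.033^3·0.967^31 = 0.07599
1 − 0.97500 = 0.02500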